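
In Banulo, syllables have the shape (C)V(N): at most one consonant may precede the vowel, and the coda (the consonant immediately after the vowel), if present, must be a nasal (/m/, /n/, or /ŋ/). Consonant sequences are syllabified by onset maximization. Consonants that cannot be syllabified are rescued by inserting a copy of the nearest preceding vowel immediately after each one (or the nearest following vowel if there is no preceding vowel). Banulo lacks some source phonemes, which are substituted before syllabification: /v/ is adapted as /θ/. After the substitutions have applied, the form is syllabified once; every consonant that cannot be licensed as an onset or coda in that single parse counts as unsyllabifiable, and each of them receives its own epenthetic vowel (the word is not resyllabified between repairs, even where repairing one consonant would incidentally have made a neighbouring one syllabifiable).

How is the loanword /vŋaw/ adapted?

θaŋawa

Substitution: /v/ → /θ/, giving /θŋaw/.
Syllabifying with onset maximization leaves /θ/, /w/ stranded (only a nasal (/m/, /n/, or /ŋ/) is licensed in coda position; onsets are limited to one consonant).
Inserting the epenthetic vowel yields /θ/ → /θa/, /w/ → /wa/.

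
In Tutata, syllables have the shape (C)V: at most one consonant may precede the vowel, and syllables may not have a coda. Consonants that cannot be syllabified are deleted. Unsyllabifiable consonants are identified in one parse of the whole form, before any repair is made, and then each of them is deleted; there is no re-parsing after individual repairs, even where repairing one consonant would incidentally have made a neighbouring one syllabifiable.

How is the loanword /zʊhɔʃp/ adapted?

zʊhɔ

The consonants /ʃ/, /p/ cannot be parsed into a legal (C)V syllable (no codas are permitted; onsets are limited to one consonant).
Deletion applies to /ʃ/, /p/.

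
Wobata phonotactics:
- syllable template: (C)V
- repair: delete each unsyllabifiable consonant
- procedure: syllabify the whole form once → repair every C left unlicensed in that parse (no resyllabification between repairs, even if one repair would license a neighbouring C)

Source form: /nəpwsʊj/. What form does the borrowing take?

Syllabifying with onset maximization leaves /p/, /w/, /j/ stranded (no codas are permitted; onsets are limited to one consonant).
Deletion applies to /p/, /w/, /j/.

nəsʊ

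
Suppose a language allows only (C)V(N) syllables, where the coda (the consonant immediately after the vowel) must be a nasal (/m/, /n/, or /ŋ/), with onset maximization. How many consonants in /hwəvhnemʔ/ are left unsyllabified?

Syllabifying with onset maximization leaves /h/, /v/, /h/, /ʔ/ stranded (only a nasal (/m/, /n/, or /ŋ/) is licensed in coda position; onsets are limited to one consonant).

4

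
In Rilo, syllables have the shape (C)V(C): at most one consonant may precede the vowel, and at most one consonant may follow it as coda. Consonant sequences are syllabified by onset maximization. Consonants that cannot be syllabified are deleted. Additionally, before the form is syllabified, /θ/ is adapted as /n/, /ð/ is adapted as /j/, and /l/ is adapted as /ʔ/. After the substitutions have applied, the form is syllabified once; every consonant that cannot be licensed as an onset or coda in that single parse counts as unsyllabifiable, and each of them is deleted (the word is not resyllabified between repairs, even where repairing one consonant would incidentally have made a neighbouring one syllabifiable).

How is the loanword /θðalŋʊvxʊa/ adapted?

jaʔŋʊvxʊa

Substitution: /θ/ → /n/, /ð/ → /j/, /l/ → /ʔ/, giving /njaʔŋʊvxʊa/.
Syllabifying with onset maximization leaves /n/ stranded (at most one coda consonant is licensed; onsets are limited to one consonant).
Each unlicensed consonant is deleted: /n/.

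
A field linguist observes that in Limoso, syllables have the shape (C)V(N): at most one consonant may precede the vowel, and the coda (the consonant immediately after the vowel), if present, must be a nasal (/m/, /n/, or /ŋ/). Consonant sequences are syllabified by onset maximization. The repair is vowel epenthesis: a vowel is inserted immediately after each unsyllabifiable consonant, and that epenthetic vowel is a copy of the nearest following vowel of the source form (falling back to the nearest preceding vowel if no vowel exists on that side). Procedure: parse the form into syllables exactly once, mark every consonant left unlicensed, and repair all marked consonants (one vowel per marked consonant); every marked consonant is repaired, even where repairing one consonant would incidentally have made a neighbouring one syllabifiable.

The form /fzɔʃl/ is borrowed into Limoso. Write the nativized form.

fɔzɔʃɔlɔ

Under (C)V(N), the unsyllabifiable consonants are /f/, /ʃ/, /l/ (only a nasal (/m/, /n/, or /ŋ/) is licensed in coda position; onsets are limited to one consonant).
Inserting the epenthetic vowel yields /f/ → /fɔ/, /ʃ/ → /ʃɔ/, /l/ → /lɔ/.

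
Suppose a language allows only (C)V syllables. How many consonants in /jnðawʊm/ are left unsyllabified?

3

Under (C)V, the unsyllabifiable consonants are /j/, /n/, /m/ (no codas are permitted; onsets are limited to one consonant).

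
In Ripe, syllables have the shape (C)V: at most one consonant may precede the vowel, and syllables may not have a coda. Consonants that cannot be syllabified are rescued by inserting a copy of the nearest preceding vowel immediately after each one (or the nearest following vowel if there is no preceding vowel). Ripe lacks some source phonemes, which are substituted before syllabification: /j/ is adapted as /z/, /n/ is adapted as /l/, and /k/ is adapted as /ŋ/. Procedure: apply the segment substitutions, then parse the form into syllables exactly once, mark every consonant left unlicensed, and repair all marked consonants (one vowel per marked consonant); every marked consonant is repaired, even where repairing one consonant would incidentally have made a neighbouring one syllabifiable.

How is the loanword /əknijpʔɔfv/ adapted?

əŋəlizipiʔɔfɔvɔ

Substitution: /k/ → /ŋ/, /n/ → /l/, /j/ → /z/, giving /əŋlizpʔɔfv/.
Syllabifying with onset maximization leaves /ŋ/, /z/, /p/, /f/, /v/ stranded (no codas are permitted; onsets are limited to one consonant).
Each unlicensed consonant becomes the onset of a new syllable: /ŋ/ → /ŋə/, /z/ → /zi/, /p/ → /pi/, /f/ → /fɔ/, /v/ → /vɔ/.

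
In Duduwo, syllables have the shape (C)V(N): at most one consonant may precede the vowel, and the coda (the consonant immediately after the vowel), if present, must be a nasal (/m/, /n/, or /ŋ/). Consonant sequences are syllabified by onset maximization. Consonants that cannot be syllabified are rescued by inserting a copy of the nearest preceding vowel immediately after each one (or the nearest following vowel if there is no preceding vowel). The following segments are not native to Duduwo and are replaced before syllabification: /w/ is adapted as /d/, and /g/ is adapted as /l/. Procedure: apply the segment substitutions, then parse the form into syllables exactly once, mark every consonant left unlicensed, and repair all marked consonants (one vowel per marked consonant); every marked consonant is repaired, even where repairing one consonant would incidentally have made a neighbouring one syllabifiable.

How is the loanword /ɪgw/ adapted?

Substitution: /g/ → /l/, /w/ → /d/, giving /ɪld/.
Syllabifying with onset maximization leaves /l/, /d/ stranded (only a nasal (/m/, /n/, or /ŋ/) is licensed in coda position; onsets are limited to one consonant).
Epenthesis after each stranded consonant: /l/ → /lɪ/, /d/ → /dɪ/.

ɪlɪdɪ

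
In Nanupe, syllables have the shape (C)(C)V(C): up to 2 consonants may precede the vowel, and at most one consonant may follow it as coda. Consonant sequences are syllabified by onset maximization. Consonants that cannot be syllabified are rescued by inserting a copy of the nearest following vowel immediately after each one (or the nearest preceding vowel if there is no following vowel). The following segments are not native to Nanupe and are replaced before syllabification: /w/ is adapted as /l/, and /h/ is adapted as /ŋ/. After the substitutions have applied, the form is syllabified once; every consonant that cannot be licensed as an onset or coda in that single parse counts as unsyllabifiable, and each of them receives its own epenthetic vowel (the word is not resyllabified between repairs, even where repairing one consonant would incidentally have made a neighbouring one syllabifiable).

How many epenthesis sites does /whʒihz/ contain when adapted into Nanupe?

After substitution the input is /lŋʒiŋz/.
The unsyllabifiable consonants are /l/, /z/; each receives one epenthetic vowel.

2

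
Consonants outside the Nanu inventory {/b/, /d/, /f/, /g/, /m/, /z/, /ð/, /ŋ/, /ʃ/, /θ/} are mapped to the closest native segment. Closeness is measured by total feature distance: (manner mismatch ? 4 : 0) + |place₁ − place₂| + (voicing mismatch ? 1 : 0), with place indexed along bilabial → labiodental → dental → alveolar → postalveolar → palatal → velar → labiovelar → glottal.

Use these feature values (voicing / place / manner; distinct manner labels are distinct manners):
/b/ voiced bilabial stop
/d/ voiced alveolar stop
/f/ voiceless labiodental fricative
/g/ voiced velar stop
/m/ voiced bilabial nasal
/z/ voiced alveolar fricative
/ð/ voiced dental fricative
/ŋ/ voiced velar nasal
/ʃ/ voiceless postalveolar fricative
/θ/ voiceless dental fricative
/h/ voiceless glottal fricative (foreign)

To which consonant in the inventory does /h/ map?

ʃ

/ʃ/ is closest: same manner (fricative), place distance 4 (glottal→postalveolar), same voicing; total 4. Next closest is /z/ at distance 6.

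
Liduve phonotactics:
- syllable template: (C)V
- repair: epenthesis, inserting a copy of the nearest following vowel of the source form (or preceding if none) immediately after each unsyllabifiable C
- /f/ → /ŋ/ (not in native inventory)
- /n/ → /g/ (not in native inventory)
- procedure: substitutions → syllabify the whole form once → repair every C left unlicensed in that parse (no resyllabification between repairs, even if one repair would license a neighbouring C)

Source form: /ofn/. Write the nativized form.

Substitution: /f/ → /ŋ/, /n/ → /g/, giving /oŋg/.
Under (C)V, the unsyllabifiable consonants are /ŋ/, /g/ (no codas are permitted; onsets are limited to one consonant).
Inserting the epenthetic vowel yields /ŋ/ → /ŋo/, /g/ → /go/.

oŋogo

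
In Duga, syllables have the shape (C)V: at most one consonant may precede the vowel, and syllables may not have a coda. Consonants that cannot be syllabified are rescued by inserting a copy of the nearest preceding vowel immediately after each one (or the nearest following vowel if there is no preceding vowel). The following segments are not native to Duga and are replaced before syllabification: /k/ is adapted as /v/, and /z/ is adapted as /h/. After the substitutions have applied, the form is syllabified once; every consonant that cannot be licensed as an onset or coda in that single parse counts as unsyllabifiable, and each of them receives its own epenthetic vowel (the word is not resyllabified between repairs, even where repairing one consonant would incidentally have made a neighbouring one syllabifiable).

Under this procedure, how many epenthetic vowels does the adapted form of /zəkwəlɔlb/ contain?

3

After substitution the input is /həvwəlɔlb/.
The unsyllabifiable consonants are /v/, /l/, /b/; each receives one epenthetic vowel.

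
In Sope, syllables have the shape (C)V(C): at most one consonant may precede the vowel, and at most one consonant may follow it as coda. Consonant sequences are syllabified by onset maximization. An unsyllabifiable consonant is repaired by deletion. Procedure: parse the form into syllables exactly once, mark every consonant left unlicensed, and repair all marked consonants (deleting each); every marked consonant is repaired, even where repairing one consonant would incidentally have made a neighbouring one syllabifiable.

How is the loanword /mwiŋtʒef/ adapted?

Under (C)V(C), the unsyllabifiable consonants are /m/, /t/ (at most one coda consonant is licensed; onsets are limited to one consonant).
Deletion applies to /m/, /t/.

wiŋʒef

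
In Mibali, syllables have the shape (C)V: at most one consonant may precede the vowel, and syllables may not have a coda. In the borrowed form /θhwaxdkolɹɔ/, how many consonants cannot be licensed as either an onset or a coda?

Syllabifying with onset maximization leaves /θ/, /h/, /x/, /d/, /l/ stranded (no codas are permitted; onsets are limited to one consonant).

5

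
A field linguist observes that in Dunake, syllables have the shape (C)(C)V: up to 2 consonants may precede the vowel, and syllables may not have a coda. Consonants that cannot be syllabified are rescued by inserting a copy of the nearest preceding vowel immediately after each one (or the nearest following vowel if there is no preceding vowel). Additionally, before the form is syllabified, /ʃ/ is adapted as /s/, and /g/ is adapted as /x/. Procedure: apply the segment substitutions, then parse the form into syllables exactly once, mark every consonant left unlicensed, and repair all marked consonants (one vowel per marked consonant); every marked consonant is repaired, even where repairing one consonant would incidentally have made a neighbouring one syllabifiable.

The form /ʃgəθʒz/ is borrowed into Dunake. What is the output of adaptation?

Substitution: /ʃ/ → /s/, /g/ → /x/, giving /sxəθʒz/.
Under (C)(C)V, the unsyllabifiable consonants are /θ/, /ʒ/, /z/ (no codas are permitted; onsets may contain at most 2 consonants).
Each unlicensed consonant becomes the onset of a new syllable: /θ/ → /θə/, /ʒ/ → /ʒə/, /z/ → /zə/.

sxəθəʒəzə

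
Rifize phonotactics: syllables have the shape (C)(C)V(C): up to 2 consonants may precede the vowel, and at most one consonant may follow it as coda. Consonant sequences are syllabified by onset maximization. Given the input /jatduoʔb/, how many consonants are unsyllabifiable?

1

Syllabifying with onset maximization leaves /b/ stranded (at most one coda consonant is licensed; onsets may contain at most 2 consonants).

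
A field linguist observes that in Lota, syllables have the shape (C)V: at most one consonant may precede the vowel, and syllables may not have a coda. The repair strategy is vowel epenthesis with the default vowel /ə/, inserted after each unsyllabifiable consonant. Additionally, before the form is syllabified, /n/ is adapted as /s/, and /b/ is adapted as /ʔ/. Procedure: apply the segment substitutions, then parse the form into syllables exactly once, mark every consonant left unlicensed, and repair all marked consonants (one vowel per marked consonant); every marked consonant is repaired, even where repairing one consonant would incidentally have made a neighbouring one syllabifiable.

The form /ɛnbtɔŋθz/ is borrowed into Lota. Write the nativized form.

ɛsəʔətɔŋəθəzə

Substitution: /n/ → /s/, /b/ → /ʔ/, giving /ɛsʔtɔŋθz/.
Syllabifying with onset maximization leaves /s/, /ʔ/, /ŋ/, /θ/, /z/ stranded (no codas are permitted; onsets are limited to one consonant).
Epenthesis after each stranded consonant: /s/ → /sə/, /ʔ/ → /ʔə/, /ŋ/ → /ŋə/, /θ/ → /θə/, /z/ → /zə/.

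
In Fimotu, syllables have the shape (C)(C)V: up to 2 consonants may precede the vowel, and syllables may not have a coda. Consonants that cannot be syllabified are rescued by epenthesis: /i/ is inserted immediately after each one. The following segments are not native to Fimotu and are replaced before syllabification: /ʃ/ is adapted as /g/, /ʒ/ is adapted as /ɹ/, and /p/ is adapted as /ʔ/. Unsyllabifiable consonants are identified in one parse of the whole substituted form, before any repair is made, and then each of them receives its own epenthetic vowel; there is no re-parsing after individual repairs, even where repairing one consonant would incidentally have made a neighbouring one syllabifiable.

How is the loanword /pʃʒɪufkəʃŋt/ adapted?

Substitution: /p/ → /ʔ/, /ʃ/ → /g/, /ʒ/ → /ɹ/, giving /ʔgɹɪufkəgŋt/.
The consonants /ʔ/, /g/, /ŋ/, /t/ cannot be parsed into a legal (C)(C)V syllable (no codas are permitted; onsets may contain at most 2 consonants).
Epenthesis after each stranded consonant: /ʔ/ → /ʔi/, /g/ → /gi/, /ŋ/ → /ŋi/, /t/ → /ti/.

ʔigɹɪufkəgiŋiti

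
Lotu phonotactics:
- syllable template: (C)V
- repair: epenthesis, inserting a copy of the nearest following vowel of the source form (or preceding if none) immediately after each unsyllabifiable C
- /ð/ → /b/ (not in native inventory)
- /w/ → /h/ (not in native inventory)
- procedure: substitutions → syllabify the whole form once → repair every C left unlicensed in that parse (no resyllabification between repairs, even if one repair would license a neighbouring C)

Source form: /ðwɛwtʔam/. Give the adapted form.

Substitution: /ð/ → /b/, /w/ → /h/, giving /bhɛhtʔam/.
Under (C)V, the unsyllabifiable consonants are /b/, /h/, /t/, /m/ (no codas are permitted; onsets are limited to one consonant).
Inserting the epenthetic vowel yields /b/ → /bɛ/, /h/ → /ha/, /t/ → /ta/, /m/ → /ma/.

bɛhɛhataʔama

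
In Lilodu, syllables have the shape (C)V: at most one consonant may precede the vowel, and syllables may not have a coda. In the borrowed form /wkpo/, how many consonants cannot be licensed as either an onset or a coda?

2

The consonants /w/, /k/ cannot be parsed into a legal (C)V syllable (no codas are permitted; onsets are limited to one consonant).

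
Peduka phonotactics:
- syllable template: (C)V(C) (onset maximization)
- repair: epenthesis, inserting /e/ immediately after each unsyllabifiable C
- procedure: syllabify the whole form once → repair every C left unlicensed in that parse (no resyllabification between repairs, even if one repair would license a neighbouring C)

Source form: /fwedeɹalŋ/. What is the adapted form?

fewedeɹalŋe

The consonants /f/, /ŋ/ cannot be parsed into a legal (C)V(C) syllable (at most one coda consonant is licensed; onsets are limited to one consonant).
Each unlicensed consonant becomes the onset of a new syllable: /f/ → /fe/, /ŋ/ → /ŋe/.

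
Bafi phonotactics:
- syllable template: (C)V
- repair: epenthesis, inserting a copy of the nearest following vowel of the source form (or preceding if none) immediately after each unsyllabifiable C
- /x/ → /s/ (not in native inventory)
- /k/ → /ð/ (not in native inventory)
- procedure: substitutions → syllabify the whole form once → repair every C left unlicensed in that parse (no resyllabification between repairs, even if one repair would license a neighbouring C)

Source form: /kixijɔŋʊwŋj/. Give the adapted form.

Substitution: /k/ → /ð/, /x/ → /s/, giving /ðisijɔŋʊwŋj/.
Syllabifying with onset maximization leaves /w/, /ŋ/, /j/ stranded (no codas are permitted; onsets are limited to one consonant).
Inserting the epenthetic vowel yields /w/ → /wʊ/, /ŋ/ → /ŋʊ/, /j/ → /jʊ/.

ðisijɔŋʊwʊŋʊjʊ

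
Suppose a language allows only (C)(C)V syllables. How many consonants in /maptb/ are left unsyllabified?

Syllabifying with onset maximization leaves /p/, /t/, /b/ stranded (no codas are permitted; onsets may contain at most 2 consonants).

3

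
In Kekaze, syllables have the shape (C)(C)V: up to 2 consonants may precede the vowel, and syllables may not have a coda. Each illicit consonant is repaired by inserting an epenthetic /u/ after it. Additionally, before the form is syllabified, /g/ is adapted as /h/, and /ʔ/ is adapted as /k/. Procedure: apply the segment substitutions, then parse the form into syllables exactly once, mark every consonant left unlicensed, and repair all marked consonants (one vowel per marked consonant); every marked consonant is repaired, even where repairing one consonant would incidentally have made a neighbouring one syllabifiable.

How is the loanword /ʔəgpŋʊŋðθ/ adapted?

kəhupŋʊŋuðuθu

Substitution: /ʔ/ → /k/, /g/ → /h/, giving /kəhpŋʊŋðθ/.
The consonants /h/, /ŋ/, /ð/, /θ/ cannot be parsed into a legal (C)(C)V syllable (no codas are permitted; onsets may contain at most 2 consonants).
Epenthesis after each stranded consonant: /h/ → /hu/, /ŋ/ → /ŋu/, /ð/ → /ðu/, /θ/ → /θu/.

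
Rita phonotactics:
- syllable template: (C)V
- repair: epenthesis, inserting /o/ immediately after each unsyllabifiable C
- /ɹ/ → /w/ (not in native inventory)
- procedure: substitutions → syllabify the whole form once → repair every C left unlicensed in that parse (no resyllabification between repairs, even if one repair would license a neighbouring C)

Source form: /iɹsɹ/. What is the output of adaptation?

Substitution: /ɹ/ → /w/, giving /iwsw/.
Under (C)V, the unsyllabifiable consonants are /w/, /s/, /w/ (no codas are permitted; onsets are limited to one consonant).
Inserting the epenthetic vowel yields /w/ → /wo/, /s/ → /so/, /w/ → /wo/.

iwosowo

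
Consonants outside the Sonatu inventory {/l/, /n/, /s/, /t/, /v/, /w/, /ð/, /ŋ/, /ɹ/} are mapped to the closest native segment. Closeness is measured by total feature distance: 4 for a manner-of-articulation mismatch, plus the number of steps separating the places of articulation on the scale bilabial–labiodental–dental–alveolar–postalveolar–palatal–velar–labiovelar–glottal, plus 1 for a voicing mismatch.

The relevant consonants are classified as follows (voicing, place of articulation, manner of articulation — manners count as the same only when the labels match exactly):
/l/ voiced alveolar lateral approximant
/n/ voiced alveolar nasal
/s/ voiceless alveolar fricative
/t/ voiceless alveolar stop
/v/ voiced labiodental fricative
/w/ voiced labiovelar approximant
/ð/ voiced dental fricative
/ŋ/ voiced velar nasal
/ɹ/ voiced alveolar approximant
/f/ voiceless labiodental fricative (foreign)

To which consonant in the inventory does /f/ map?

v

/v/ is closest: same manner (fricative), place distance 0 (labiodental→labiodental), voicing differs (+1); total 1. Next closest is /s/ at distance 2.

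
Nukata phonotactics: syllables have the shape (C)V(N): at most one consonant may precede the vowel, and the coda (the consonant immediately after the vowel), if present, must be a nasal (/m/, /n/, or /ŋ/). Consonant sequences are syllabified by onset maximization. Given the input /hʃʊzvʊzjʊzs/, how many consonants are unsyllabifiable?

Under (C)V(N), the unsyllabifiable consonants are /h/, /z/, /z/, /z/, /s/ (only a nasal (/m/, /n/, or /ŋ/) is licensed in coda position; onsets are limited to one consonant).

5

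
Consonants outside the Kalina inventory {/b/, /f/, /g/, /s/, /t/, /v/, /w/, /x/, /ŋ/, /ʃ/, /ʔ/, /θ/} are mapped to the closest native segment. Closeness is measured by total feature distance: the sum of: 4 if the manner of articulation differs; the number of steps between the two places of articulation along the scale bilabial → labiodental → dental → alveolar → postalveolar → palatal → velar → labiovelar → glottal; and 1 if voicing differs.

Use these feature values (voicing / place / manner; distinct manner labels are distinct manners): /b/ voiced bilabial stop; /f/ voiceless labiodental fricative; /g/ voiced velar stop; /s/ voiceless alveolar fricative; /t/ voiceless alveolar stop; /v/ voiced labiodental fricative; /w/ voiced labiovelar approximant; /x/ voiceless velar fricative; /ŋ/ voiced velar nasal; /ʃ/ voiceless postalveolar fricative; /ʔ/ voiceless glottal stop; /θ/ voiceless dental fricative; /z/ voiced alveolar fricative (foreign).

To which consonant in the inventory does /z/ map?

/s/ is closest: same manner (fricative), place distance 0 (alveolar→alveolar), voicing differs (+1); total 1. Next closest is /v/ at distance 2.

s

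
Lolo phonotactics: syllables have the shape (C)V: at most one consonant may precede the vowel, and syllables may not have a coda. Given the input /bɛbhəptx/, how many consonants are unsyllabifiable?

4

The consonants /b/, /p/, /t/, /x/ cannot be parsed into a legal (C)V syllable (no codas are permitted; onsets are limited to one consonant).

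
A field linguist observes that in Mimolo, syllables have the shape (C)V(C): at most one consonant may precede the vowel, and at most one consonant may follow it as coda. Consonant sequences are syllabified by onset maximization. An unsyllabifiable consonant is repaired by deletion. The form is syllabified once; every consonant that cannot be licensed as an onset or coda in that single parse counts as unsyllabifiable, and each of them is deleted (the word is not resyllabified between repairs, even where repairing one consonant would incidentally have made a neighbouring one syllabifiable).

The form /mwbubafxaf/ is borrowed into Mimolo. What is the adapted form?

The consonants /m/, /w/ cannot be parsed into a legal (C)V(C) syllable (at most one coda consonant is licensed; onsets are limited to one consonant).
Deleting the stranded consonants removes /m/, /w/.

bubafxaf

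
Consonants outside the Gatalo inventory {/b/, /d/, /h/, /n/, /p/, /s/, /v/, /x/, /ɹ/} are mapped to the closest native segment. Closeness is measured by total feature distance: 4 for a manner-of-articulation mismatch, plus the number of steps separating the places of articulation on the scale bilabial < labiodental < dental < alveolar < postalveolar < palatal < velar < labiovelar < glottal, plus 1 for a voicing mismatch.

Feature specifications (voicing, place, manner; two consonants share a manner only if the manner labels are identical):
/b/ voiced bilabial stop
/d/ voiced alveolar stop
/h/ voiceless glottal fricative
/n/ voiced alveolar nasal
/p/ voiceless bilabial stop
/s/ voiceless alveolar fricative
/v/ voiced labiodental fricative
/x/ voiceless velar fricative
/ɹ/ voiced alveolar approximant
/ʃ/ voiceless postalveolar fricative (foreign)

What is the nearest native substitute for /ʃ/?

s

/s/ is closest: same manner (fricative), place distance 1 (postalveolar→alveolar), same voicing; total 1. Next closest is /x/ at distance 2.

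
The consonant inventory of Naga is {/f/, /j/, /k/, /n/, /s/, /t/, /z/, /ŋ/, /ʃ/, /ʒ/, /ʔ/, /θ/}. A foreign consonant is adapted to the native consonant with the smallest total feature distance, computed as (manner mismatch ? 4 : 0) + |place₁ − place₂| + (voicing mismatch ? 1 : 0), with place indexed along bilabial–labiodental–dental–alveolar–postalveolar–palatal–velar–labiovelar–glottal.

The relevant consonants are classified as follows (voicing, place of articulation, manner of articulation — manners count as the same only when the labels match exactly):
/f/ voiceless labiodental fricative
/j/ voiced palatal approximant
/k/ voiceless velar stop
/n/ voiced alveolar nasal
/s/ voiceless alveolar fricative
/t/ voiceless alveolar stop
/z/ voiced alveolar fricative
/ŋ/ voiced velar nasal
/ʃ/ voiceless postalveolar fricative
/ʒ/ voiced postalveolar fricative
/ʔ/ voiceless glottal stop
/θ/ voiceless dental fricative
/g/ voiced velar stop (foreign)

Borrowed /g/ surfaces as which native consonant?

/k/ is closest: same manner (stop), place distance 0 (velar→velar), voicing differs (+1); total 1. Next closest is /ʔ/ at distance 3.

k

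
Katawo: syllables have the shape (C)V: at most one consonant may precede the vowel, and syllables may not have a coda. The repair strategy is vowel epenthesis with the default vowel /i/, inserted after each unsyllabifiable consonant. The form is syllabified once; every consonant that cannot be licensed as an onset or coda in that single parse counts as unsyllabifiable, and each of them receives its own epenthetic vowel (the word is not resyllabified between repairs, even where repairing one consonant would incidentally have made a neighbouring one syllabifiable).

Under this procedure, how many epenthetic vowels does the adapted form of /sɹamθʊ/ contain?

The unsyllabifiable consonants are /s/, /m/; each receives one epenthetic vowel.

2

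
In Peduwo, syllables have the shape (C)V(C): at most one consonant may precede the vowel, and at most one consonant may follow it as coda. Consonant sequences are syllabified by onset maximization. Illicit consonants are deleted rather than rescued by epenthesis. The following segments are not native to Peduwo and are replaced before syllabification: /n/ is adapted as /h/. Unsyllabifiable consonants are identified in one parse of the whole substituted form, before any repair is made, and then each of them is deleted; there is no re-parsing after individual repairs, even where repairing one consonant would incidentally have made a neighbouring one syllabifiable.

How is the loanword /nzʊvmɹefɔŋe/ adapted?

zʊvɹefɔŋe

Substitution: /n/ → /h/, giving /hzʊvmɹefɔŋe/.
Under (C)V(C), the unsyllabifiable consonants are /h/, /m/ (at most one coda consonant is licensed; onsets are limited to one consonant).
Deletion applies to /h/, /m/.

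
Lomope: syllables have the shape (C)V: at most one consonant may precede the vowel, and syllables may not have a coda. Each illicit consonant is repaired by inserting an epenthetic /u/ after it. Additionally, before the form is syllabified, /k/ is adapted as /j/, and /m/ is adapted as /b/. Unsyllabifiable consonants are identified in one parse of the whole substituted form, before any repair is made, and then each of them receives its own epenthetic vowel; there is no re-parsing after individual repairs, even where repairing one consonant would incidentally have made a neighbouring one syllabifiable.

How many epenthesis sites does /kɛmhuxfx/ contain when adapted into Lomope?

After substitution the input is /jɛbhuxfx/.
The unsyllabifiable consonants are /b/, /x/, /f/, /x/; each receives one epenthetic vowel.

4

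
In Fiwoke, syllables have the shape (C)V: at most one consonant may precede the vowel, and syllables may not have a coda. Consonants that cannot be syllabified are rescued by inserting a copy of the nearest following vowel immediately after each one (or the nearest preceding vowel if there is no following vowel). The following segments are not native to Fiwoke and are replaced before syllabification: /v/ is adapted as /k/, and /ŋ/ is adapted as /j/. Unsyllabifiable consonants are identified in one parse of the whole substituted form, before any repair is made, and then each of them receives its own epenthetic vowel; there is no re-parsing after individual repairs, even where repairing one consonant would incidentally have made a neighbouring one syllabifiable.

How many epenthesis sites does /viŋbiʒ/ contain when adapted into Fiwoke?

2

After substitution the input is /kijbiʒ/.
The unsyllabifiable consonants are /j/, /ʒ/; each receives one epenthetic vowel.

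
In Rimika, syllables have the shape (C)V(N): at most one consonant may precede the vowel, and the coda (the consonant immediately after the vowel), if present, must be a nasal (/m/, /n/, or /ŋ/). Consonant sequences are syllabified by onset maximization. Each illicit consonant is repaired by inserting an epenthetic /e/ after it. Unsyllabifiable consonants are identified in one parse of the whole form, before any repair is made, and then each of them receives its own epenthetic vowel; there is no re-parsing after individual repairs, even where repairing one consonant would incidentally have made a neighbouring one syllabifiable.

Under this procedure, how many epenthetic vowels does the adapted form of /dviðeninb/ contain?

2

The unsyllabifiable consonants are /d/, /b/; each receives one epenthetic vowel.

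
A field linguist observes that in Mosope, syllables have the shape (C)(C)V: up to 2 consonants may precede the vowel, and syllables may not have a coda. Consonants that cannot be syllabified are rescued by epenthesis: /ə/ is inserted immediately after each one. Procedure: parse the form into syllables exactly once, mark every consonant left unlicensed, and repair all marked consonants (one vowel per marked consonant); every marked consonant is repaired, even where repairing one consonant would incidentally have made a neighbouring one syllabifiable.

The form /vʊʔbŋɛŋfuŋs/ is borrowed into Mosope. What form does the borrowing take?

Syllabifying with onset maximization leaves /ʔ/, /ŋ/, /s/ stranded (no codas are permitted; onsets may contain at most 2 consonants).
Epenthesis after each stranded consonant: /ʔ/ → /ʔə/, /ŋ/ → /ŋə/, /s/ → /sə/.

vʊʔəbŋɛŋfuŋəsə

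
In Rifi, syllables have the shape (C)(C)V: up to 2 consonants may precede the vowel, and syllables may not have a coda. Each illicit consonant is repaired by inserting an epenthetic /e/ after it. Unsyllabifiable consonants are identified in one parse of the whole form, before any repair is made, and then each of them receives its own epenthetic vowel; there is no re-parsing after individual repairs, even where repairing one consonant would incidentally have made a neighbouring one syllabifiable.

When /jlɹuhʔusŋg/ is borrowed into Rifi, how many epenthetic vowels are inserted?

The unsyllabifiable consonants are /j/, /s/, /ŋ/, /g/; each receives one epenthetic vowel.

4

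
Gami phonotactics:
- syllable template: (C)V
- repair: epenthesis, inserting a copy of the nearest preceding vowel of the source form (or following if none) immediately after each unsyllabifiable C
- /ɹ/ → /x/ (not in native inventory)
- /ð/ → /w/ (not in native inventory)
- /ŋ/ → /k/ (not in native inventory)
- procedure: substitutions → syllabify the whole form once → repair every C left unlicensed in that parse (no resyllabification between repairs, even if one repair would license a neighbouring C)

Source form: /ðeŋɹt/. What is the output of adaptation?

wekexete

Substitution: /ð/ → /w/, /ŋ/ → /k/, /ɹ/ → /x/, giving /wekxt/.
The consonants /k/, /x/, /t/ cannot be parsed into a legal (C)V syllable (no codas are permitted; onsets are limited to one consonant).
Inserting the epenthetic vowel yields /k/ → /ke/, /x/ → /xe/, /t/ → /te/.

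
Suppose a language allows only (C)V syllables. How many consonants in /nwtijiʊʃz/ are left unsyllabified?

Under (C)V, the unsyllabifiable consonants are /n/, /w/, /ʃ/, /z/ (no codas are permitted; onsets are limited to one consonant).

4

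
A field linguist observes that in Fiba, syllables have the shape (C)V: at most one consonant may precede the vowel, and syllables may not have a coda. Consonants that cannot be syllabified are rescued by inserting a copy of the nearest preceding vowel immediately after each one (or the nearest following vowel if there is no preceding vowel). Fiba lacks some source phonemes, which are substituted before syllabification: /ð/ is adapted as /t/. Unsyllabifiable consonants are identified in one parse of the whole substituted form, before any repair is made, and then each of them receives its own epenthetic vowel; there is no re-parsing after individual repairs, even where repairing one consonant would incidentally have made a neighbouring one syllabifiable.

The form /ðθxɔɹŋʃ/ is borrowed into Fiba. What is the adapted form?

tɔθɔxɔɹɔŋɔʃɔ

Substitution: /ð/ → /t/, giving /tθxɔɹŋʃ/.
The consonants /t/, /θ/, /ɹ/, /ŋ/, /ʃ/ cannot be parsed into a legal (C)V syllable (no codas are permitted; onsets are limited to one consonant).
Inserting the epenthetic vowel yields /t/ → /tɔ/, /θ/ → /θɔ/, /ɹ/ → /ɹɔ/, /ŋ/ → /ŋɔ/, /ʃ/ → /ʃɔ/.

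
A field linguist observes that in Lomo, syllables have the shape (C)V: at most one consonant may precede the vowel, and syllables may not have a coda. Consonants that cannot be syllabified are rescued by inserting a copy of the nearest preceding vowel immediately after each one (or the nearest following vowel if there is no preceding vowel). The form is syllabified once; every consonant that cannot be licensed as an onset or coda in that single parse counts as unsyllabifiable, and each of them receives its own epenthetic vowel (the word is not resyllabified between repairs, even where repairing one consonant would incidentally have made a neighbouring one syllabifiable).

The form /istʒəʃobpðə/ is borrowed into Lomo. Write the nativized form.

isitiʒəʃobopoðə

Under (C)V, the unsyllabifiable consonants are /s/, /t/, /b/, /p/ (no codas are permitted; onsets are limited to one consonant).
Each unlicensed consonant becomes the onset of a new syllable: /s/ → /si/, /t/ → /ti/, /b/ → /bo/, /p/ → /po/.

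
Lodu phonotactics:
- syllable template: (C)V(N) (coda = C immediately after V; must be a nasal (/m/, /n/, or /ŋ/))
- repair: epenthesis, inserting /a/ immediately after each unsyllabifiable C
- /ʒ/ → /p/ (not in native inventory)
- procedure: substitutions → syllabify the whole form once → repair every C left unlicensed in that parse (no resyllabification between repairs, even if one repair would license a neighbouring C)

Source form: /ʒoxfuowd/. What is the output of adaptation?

poxafuowada

Substitution: /ʒ/ → /p/, giving /poxfuowd/.
The consonants /x/, /w/, /d/ cannot be parsed into a legal (C)V(N) syllable (only a nasal (/m/, /n/, or /ŋ/) is licensed in coda position; onsets are limited to one consonant).
Each unlicensed consonant becomes the onset of a new syllable: /x/ → /xa/, /w/ → /wa/, /d/ → /da/.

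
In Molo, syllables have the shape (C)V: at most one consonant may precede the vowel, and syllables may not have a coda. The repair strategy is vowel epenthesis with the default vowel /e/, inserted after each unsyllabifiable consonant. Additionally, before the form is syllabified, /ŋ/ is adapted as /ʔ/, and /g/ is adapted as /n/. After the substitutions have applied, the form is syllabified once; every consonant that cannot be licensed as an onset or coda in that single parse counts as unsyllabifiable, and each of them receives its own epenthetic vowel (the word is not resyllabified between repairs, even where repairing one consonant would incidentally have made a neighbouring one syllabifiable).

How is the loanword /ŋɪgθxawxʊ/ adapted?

Substitution: /ŋ/ → /ʔ/, /g/ → /n/, giving /ʔɪnθxawxʊ/.
Syllabifying with onset maximization leaves /n/, /θ/, /w/ stranded (no codas are permitted; onsets are limited to one consonant).
Epenthesis after each stranded consonant: /n/ → /ne/, /θ/ → /θe/, /w/ → /we/.

ʔɪneθexawexʊ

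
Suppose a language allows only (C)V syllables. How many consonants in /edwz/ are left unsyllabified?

Under (C)V, the unsyllabifiable consonants are /d/, /w/, /z/ (no codas are permitted; onsets are limited to one consonant).

3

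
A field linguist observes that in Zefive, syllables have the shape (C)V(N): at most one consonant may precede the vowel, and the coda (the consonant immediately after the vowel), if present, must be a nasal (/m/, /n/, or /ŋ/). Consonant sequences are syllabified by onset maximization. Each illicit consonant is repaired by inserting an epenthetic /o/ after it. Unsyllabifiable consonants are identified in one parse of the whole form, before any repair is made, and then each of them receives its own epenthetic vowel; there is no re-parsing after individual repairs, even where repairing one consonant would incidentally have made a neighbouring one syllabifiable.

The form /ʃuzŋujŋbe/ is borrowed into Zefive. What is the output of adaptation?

ʃuzoŋujoŋobe

Under (C)V(N), the unsyllabifiable consonants are /z/, /j/, /ŋ/ (only a nasal (/m/, /n/, or /ŋ/) is licensed in coda position; onsets are limited to one consonant).
Inserting the epenthetic vowel yields /z/ → /zo/, /j/ → /jo/, /ŋ/ → /ŋo/.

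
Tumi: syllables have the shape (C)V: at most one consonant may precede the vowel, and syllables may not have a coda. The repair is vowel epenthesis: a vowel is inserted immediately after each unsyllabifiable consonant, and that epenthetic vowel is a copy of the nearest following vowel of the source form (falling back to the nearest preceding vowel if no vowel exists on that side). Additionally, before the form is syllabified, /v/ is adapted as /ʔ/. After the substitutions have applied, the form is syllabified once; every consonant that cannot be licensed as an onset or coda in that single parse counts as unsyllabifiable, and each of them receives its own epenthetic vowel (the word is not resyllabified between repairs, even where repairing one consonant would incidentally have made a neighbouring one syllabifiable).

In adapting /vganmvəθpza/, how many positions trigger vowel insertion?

5

After substitution the input is /ʔganmʔəθpza/.
The unsyllabifiable consonants are /ʔ/, /n/, /m/, /θ/, /p/; each receives one epenthetic vowel.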